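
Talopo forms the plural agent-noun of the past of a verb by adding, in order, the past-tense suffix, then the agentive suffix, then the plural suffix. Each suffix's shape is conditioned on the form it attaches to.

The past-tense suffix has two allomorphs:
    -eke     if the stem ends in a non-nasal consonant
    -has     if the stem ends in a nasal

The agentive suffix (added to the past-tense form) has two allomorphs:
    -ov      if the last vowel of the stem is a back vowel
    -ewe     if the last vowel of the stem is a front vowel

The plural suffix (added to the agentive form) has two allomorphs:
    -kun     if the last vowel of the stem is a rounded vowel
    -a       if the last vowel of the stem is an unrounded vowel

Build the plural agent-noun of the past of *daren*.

darenhasovkun

*daren*: final consonant = /n/, a nasal → -has → *darenhas*.
The last vowel of the past-tense form *darenhas* is /a/, which is a back vowel, so the agentive suffix is -ov, giving *darenhasov*.
The agentive form *darenhasov* — last vowel /o/ (a rounded vowel) → -kun → *darenhasovkun*.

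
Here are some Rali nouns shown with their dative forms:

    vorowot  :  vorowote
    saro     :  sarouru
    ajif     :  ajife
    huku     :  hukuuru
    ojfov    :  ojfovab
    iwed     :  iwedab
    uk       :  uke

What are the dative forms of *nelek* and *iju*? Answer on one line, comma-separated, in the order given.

The suffix is conditioned by the final sound: -e when the stem ends in a voiceless consonant (*vorowot*, *ajif*, *uk*); -ab when the stem ends in a voiced consonant (*ojfov*, *iwed*); -uru when the stem ends in a vowel (*saro*, *huku*).
The final sound of *nelek* is /k/, which is a voiceless consonant, so the suffix is -e, giving *neleke*.
*iju* — final sound /u/ (a vowel) → -uru → *ijuuru*.

neleke, ijuuru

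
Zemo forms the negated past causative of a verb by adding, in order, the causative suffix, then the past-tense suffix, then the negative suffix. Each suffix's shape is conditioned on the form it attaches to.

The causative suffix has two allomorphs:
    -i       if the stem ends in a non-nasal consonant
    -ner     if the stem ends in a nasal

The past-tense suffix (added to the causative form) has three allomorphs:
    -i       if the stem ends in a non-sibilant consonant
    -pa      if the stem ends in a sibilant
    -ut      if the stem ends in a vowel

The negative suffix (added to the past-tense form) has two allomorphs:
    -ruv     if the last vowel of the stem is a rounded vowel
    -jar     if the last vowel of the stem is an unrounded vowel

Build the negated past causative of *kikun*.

Since the final consonant of *kikun* is /n/ (a nasal), it takes -ner, giving *kikunner*.
Since the final sound of the causative form *kikunner* is /r/ (a non-sibilant consonant), it takes -i, giving *kikunneri*.
The past-tense form *kikunneri* — last vowel /i/ (an unrounded vowel) → -jar → *kikunnerijar*.

kikunnerijar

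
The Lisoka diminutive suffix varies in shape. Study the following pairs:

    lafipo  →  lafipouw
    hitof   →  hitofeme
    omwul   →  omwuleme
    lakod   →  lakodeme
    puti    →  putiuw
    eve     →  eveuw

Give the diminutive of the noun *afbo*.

afbouw

Looking at the final sound of each stem: -eme when the stem ends in a consonant (*hitof*, *omwul*, *lakod*); -uw when the stem ends in a vowel (*lafipo*, *puti*, *eve*).
Since the final sound of *afbo* is /o/ (a vowel), it takes -uw, giving *afbouw*.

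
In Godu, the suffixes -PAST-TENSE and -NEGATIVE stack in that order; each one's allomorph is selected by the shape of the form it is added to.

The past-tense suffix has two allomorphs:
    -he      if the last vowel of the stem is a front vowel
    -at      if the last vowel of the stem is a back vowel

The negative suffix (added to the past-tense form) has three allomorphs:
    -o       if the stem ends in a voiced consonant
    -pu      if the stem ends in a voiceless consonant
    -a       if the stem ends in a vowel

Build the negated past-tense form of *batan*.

*batan*: last vowel = /a/, a back vowel → -at → *batanat*.
Since the final sound of the past-tense form *batanat* is /t/ (a voiceless consonant), it takes -pu, giving *batanatpu*.

batanatpu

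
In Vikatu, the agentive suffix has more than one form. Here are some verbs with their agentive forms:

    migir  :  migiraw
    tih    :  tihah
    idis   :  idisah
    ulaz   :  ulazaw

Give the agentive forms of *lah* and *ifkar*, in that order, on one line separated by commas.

Looking at the final consonant of each stem: -ah when the stem ends in a voiceless consonant (*tih*, *idis*); -aw when the stem ends in a voiced consonant (*migir*, *ulaz*).
*lah* — final consonant /h/ (voiceless) → -ah → *lahah*.
*ifkar*: final consonant = /r/, voiced → -aw → *ifkaraw*.

lahah, ifkaraw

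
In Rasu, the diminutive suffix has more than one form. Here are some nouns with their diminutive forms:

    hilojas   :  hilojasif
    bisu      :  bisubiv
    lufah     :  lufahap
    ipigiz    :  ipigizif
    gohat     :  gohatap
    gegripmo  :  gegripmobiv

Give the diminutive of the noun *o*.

obiv

The suffix is conditioned by the final sound: -if when the stem ends in a sibilant (*hilojas*, *ipigiz*); -ap when the stem ends in a non-sibilant consonant (*lufah*, *gohat*); -biv when the stem ends in a vowel (*bisu*, *gegripmo*).
*o* — final sound /o/ (a vowel) → -biv → *obiv*.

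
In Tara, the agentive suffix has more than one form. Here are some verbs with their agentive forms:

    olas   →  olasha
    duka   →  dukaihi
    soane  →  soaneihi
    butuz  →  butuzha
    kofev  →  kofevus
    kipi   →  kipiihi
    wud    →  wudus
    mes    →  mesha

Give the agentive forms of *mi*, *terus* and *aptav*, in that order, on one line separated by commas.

The pattern is sibilance of the final sound: -ha when the stem ends in a sibilant (*olas*, *butuz*, *mes*); -us when the stem ends in a non-sibilant consonant (*kofev*, *wud*); -ihi when the stem ends in a vowel (*duka*, *soane*, *kipi*).
Since the final sound of *mi* is /i/ (a vowel), it takes -ihi, giving *miihi*.
*terus* — final sound /s/ (a sibilant) → -ha → *terusha*.
*aptav* — final sound /v/ (a non-sibilant consonant) → -us → *aptavus*.

miihi, terusha, aptavus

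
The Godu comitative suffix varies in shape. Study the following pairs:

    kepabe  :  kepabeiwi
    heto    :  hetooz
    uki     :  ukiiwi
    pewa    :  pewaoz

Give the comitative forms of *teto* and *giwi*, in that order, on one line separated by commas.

The alternation tracks the last vowel of the stem — -iwi when the last vowel of the stem is a front vowel (*kepabe*, *uki*); -oz when the last vowel of the stem is a back vowel (*heto*, *pewa*).
The last vowel of *teto* is /o/, which is a back vowel, so the suffix is -oz, giving *tetooz*.
The last vowel of *giwi* is /i/, which is a front vowel, so the suffix is -iwi, giving *giwiiwi*.

tetooz, giwiiwi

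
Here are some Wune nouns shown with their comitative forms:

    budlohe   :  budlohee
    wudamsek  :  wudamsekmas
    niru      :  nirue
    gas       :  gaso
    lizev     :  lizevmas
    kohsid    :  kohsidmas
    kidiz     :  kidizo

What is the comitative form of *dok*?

The pattern is sibilance of the final sound: -o when the stem ends in a sibilant (*gas*, *kidiz*); -mas when the stem ends in a non-sibilant consonant (*wudamsek*, *lizev*, *kohsid*); -e when the stem ends in a vowel (*budlohe*, *niru*).
Since the final sound of *dok* is /k/ (a non-sibilant consonant), it takes -mas, giving *dokmas*.

dokmas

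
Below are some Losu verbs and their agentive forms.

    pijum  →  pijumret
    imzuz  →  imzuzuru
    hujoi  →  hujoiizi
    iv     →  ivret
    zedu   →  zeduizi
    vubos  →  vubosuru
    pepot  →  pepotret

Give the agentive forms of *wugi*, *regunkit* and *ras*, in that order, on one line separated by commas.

wugiizi, regunkitret, rasuru

Looking at the final sound of each stem: -uru when the stem ends in a sibilant (*imzuz*, *vubos*); -ret when the stem ends in a non-sibilant consonant (*pijum*, *iv*, *pepot*); -izi when the stem ends in a vowel (*hujoi*, *zedu*).
*wugi*: final sound = /i/, a vowel → -izi → *wugiizi*.
Since the final sound of *regunkit* is /t/ (a non-sibilant consonant), it takes -ret, giving *regunkitret*.
Since the final sound of *ras* is /s/ (a sibilant), it takes -uru, giving *rasuru*.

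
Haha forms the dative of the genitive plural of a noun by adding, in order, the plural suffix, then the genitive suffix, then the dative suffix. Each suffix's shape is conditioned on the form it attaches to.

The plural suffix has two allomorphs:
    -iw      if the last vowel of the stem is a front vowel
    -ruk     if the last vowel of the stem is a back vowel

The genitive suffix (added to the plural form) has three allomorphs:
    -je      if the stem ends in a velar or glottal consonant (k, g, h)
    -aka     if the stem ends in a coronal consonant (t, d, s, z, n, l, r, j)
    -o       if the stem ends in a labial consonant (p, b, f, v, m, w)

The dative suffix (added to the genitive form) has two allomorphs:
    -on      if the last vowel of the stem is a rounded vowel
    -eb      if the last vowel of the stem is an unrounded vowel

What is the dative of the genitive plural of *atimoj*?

Since the last vowel of *atimoj* is /o/ (a back vowel), it takes -ruk, giving *atimojruk*.
The plural form *atimojruk*: final consonant = /k/, velar/glottal → -je → *atimojrukje*.
The last vowel of the genitive form *atimojrukje* is /e/, which is an unrounded vowel, so the dative suffix is -eb, giving *atimojrukjeeb*.

atimojrukjeeb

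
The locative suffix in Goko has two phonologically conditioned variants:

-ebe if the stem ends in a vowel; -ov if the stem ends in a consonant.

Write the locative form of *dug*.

dugov

*dug* — final sound /g/ (a consonant) → -ov → *dugov*.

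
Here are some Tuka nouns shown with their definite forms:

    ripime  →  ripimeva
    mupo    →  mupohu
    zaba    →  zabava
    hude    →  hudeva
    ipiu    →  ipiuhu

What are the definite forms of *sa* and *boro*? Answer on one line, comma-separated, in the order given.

sava, borohu

The suffix is conditioned by the last vowel: -hu when the last vowel of the stem is a rounded vowel (*mupo*, *ipiu*); -va when the last vowel of the stem is an unrounded vowel (*ripime*, *zaba*, *hude*).
*sa*: last vowel = /a/, an unrounded vowel → -va → *sava*.
*boro* — last vowel /o/ (a rounded vowel) → -hu → *borohu*.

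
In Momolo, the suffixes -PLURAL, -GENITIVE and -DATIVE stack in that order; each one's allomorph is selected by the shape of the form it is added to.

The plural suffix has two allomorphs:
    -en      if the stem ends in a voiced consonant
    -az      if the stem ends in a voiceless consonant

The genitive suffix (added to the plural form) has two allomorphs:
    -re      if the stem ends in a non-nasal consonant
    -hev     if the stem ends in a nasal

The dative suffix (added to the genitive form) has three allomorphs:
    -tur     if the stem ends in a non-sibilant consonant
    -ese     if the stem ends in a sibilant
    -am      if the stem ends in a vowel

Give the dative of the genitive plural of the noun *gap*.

gapazream

Since the final consonant of *gap* is /p/ (voiceless), it takes -az, giving *gapaz*.
The plural form *gapaz*: final consonant = /z/, non-nasal → -re → *gapazre*.
The genitive form *gapazre*: final sound = /e/, a vowel → -am → *gapazream*.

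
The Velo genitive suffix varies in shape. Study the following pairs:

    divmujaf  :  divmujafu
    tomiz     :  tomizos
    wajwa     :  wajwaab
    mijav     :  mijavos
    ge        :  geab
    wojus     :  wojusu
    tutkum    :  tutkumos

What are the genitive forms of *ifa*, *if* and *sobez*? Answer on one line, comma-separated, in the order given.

ifaab, ifu, sobezos

Looking at the final sound of each stem: -u when the stem ends in a voiceless consonant (*divmujaf*, *wojus*); -os when the stem ends in a voiced consonant (*tomiz*, *mijav*, *tutkum*); -ab when the stem ends in a vowel (*wajwa*, *ge*).
*ifa*: final sound = /a/, a vowel → -ab → *ifaab*.
Since the final sound of *if* is /f/ (a voiceless consonant), it takes -u, giving *ifu*.
*sobez*: final sound = /z/, a voiced consonant → -os → *sobezos*.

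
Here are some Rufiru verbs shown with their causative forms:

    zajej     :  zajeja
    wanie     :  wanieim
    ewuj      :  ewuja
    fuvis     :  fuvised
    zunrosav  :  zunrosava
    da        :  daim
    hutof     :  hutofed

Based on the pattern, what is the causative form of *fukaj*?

The pattern is voicing of the final sound: -ed when the stem ends in a voiceless consonant (*fuvis*, *hutof*); -a when the stem ends in a voiced consonant (*zajej*, *ewuj*, *zunrosav*); -im when the stem ends in a vowel (*wanie*, *da*).
The final sound of *fukaj* is /j/, which is a voiced consonant, so the suffix is -a, giving *fukaja*.

fukaja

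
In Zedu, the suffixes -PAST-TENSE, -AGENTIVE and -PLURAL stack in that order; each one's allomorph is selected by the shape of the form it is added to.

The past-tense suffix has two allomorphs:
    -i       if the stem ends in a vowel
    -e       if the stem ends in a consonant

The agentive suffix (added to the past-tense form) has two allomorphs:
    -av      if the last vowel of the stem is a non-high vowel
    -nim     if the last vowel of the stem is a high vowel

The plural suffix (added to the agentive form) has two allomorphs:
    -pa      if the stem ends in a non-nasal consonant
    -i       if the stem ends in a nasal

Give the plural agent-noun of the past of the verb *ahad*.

*ahad*: final sound = /d/, a consonant → -e → *ahade*.
Since the last vowel of the past-tense form *ahade* is /e/ (a non-high vowel), it takes -av, giving *ahadeav*.
Since the final consonant of the agentive form *ahadeav* is /v/ (non-nasal), it takes -pa, giving *ahadeavpa*.

ahadeavpa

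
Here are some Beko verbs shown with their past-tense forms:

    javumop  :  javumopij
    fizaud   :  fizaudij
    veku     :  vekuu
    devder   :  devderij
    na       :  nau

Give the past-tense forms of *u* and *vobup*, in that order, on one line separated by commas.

Looking at the final sound of each stem: -ij when the stem ends in a consonant (*javumop*, *fizaud*, *devder*); -u when the stem ends in a vowel (*veku*, *na*).
Since the final sound of *u* is /u/ (a vowel), it takes -u, giving *uu*.
*vobup*: final sound = /p/, a consonant → -ij → *vobupij*.

uu, vobupij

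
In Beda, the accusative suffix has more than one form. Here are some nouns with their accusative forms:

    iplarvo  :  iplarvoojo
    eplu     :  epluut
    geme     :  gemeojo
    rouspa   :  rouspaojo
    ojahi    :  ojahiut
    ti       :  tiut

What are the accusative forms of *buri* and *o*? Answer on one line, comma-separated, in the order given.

The alternation tracks the last vowel of the stem — -ut when the last vowel of the stem is a high vowel (*eplu*, *ojahi*, *ti*); -ojo when the last vowel of the stem is a non-high vowel (*iplarvo*, *geme*, *rouspa*).
*buri*: last vowel = /i/, a high vowel → -ut → *buriut*.
*o* — last vowel /o/ (a non-high vowel) → -ojo → *oojo*.

buriut, oojo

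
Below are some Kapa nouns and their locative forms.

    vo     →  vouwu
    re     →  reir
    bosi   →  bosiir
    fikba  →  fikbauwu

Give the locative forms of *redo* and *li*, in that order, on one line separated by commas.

redouwu, liir

The pattern is front/back vowel harmony: -ir when the last vowel of the stem is a front vowel (*re*, *bosi*); -uwu when the last vowel of the stem is a back vowel (*vo*, *fikba*).
*redo*: last vowel = /o/, a back vowel → -uwu → *redouwu*.
*li* — last vowel /i/ (a front vowel) → -ir → *liir*.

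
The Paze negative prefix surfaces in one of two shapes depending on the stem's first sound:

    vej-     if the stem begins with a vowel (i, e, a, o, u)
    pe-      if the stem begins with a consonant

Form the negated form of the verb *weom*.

peweom

*weom*: first sound = /w/, a consonant → pe- → *peweom*.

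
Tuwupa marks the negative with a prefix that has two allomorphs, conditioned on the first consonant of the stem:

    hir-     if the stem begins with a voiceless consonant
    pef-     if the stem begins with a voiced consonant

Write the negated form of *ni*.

Since the first consonant of *ni* is /n/ (voiced), it takes pef-, giving *pefni*.

pefni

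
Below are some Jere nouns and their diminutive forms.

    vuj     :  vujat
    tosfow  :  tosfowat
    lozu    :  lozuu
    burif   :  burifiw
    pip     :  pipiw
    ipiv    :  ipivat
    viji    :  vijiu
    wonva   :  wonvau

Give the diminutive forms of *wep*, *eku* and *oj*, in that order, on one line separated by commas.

wepiw, ekuu, ojat

The alternation tracks the final sound of the stem — -iw when the stem ends in a voiceless consonant (*burif*, *pip*); -at when the stem ends in a voiced consonant (*vuj*, *tosfow*, *ipiv*); -u when the stem ends in a vowel (*lozu*, *viji*, *wonva*).
The final sound of *wep* is /p/, which is a voiceless consonant, so the suffix is -iw, giving *wepiw*.
Since the final sound of *eku* is /u/ (a vowel), it takes -u, giving *ekuu*.
The final sound of *oj* is /j/, which is a voiced consonant, so the suffix is -at, giving *ojat*.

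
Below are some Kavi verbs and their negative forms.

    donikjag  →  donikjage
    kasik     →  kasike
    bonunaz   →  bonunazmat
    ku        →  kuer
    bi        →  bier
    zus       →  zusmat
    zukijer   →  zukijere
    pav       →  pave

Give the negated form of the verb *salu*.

saluer

Looking at the final sound of each stem: -mat when the stem ends in a sibilant (*bonunaz*, *zus*); -e when the stem ends in a non-sibilant consonant (*donikjag*, *kasik*, *zukijer*, *pav*); -er when the stem ends in a vowel (*ku*, *bi*).
The final sound of *salu* is /u/, which is a vowel, so the suffix is -er, giving *saluer*.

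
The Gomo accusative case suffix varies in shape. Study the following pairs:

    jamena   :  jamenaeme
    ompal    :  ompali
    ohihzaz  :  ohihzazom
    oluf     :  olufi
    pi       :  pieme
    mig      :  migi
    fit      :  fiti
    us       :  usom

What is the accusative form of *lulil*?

The pattern is sibilance of the final sound: -om when the stem ends in a sibilant (*ohihzaz*, *us*); -i when the stem ends in a non-sibilant consonant (*ompal*, *oluf*, *mig*, *fit*); -eme when the stem ends in a vowel (*jamena*, *pi*).
The final sound of *lulil* is /l/, which is a non-sibilant consonant, so the suffix is -i, giving *lulili*.

lulili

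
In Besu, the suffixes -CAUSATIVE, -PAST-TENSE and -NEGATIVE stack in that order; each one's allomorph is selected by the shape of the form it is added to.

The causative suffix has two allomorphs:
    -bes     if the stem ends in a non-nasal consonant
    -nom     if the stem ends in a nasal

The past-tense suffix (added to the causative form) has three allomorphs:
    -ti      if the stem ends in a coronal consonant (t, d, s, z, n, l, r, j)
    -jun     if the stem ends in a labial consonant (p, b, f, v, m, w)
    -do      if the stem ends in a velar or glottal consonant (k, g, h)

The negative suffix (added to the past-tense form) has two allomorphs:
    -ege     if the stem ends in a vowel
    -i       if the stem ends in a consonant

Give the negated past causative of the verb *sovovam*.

The final consonant of *sovovam* is /m/, which is a nasal, so the causative suffix is -nom, giving *sovovamnom*.
Since the final consonant of the causative form *sovovamnom* is /m/ (labial), it takes -jun, giving *sovovamnomjun*.
The past-tense form *sovovamnomjun* — final sound /n/ (a consonant) → -i → *sovovamnomjuni*.

sovovamnomjuni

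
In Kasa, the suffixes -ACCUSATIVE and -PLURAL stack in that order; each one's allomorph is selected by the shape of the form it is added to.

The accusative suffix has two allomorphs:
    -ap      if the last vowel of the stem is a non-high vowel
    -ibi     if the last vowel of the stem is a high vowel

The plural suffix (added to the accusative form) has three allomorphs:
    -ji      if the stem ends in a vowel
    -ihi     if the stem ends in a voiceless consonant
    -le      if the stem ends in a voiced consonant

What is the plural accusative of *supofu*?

The last vowel of *supofu* is /u/, which is a high vowel, so the accusative suffix is -ibi, giving *supofuibi*.
The final sound of the accusative form *supofuibi* is /i/, which is a vowel, so the plural suffix is -ji, giving *supofuibiji*.

supofuibiji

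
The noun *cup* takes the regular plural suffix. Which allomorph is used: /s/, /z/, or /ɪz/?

/s/

The stem *cup* ends in a voiceless non-sibilant consonant.
The plural suffix surfaces as /ɪz/ after sibilants, /s/ after other voiceless consonants, and /z/ after other voiced sounds.
So the plural -s on *cup* is pronounced /s/.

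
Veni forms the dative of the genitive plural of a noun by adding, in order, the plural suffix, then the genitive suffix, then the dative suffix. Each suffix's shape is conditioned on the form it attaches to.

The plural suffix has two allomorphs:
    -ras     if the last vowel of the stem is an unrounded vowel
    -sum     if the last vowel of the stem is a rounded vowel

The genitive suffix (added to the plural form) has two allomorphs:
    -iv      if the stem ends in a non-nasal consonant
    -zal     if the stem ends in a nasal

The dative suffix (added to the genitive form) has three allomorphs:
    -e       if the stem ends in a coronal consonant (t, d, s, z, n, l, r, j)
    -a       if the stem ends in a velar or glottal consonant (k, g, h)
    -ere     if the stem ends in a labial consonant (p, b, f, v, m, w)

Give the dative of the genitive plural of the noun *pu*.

*pu* — last vowel /u/ (a rounded vowel) → -sum → *pusum*.
The final consonant of the plural form *pusum* is /m/, which is a nasal, so the genitive suffix is -zal, giving *pusumzal*.
The genitive form *pusumzal*: final consonant = /l/, coronal → -e → *pusumzale*.

pusumzale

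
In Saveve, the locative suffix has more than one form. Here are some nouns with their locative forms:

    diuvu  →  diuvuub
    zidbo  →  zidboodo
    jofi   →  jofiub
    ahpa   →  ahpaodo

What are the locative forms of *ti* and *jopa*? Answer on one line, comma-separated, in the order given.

tiub, jopaodo

The suffix is conditioned by the last vowel: -ub when the last vowel of the stem is a high vowel (*diuvu*, *jofi*); -odo when the last vowel of the stem is a non-high vowel (*zidbo*, *ahpa*).
*ti* — last vowel /i/ (a high vowel) → -ub → *tiub*.
The last vowel of *jopa* is /a/, which is a non-high vowel, so the suffix is -odo, giving *jopaodo*.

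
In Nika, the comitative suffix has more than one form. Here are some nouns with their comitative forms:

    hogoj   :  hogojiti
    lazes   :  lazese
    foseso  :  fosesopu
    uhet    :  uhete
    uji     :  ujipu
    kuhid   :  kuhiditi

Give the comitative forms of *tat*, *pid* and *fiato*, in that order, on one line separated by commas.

tate, piditi, fiatopu

The suffix is conditioned by the final sound: -e when the stem ends in a voiceless consonant (*lazes*, *uhet*); -iti when the stem ends in a voiced consonant (*hogoj*, *kuhid*); -pu when the stem ends in a vowel (*foseso*, *uji*).
Since the final sound of *tat* is /t/ (a voiceless consonant), it takes -e, giving *tate*.
*pid* — final sound /d/ (a voiced consonant) → -iti → *piditi*.
The final sound of *fiato* is /o/, which is a vowel, so the suffix is -pu, giving *fiatopu*.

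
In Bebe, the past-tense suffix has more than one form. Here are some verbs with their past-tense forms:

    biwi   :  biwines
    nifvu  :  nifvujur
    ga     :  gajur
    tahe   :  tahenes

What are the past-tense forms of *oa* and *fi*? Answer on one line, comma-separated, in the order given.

oajur, fines

The alternation tracks the last vowel of the stem — -nes when the last vowel of the stem is a front vowel (*biwi*, *tahe*); -jur when the last vowel of the stem is a back vowel (*nifvu*, *ga*).
The last vowel of *oa* is /a/, which is a back vowel, so the suffix is -jur, giving *oajur*.
*fi* — last vowel /i/ (a front vowel) → -nes → *fines*.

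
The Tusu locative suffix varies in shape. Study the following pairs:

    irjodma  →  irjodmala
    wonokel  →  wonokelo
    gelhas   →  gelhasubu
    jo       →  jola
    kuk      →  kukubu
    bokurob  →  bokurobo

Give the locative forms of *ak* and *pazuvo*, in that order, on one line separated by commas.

akubu, pazuvola

Looking at the final sound of each stem: -ubu when the stem ends in a voiceless consonant (*gelhas*, *kuk*); -o when the stem ends in a voiced consonant (*wonokel*, *bokurob*); -la when the stem ends in a vowel (*irjodma*, *jo*).
The final sound of *ak* is /k/, which is a voiceless consonant, so the suffix is -ubu, giving *akubu*.
*pazuvo*: final sound = /o/, a vowel → -la → *pazuvola*.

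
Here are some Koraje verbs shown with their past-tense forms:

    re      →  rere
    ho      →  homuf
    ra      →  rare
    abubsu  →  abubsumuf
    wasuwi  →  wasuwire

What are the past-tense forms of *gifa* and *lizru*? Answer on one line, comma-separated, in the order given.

The suffix is conditioned by the last vowel: -muf when the last vowel of the stem is a rounded vowel (*ho*, *abubsu*); -re when the last vowel of the stem is an unrounded vowel (*re*, *ra*, *wasuwi*).
Since the last vowel of *gifa* is /a/ (an unrounded vowel), it takes -re, giving *gifare*.
*lizru*: last vowel = /u/, a rounded vowel → -muf → *lizrumuf*.

gifare, lizrumuf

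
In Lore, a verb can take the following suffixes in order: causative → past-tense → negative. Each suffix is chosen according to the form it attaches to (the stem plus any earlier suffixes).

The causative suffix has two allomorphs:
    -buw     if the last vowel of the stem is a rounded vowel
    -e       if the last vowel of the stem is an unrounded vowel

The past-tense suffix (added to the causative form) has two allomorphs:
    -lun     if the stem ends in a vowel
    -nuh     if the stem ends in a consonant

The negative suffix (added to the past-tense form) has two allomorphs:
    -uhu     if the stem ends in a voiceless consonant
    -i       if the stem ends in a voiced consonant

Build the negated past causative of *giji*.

gijieluni

*giji* — last vowel /i/ (an unrounded vowel) → -e → *gijie*.
The causative form *gijie*: final sound = /e/, a vowel → -lun → *gijielun*.
The past-tense form *gijielun*: final consonant = /n/, voiced → -i → *gijieluni*.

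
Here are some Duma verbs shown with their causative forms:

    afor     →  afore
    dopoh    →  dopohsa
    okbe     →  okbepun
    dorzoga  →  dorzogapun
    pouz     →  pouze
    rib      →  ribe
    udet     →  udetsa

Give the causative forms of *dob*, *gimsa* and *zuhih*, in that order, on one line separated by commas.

Looking at the final sound of each stem: -sa when the stem ends in a voiceless consonant (*dopoh*, *udet*); -e when the stem ends in a voiced consonant (*afor*, *pouz*, *rib*); -pun when the stem ends in a vowel (*okbe*, *dorzoga*).
Since the final sound of *dob* is /b/ (a voiced consonant), it takes -e, giving *dobe*.
The final sound of *gimsa* is /a/, which is a vowel, so the suffix is -pun, giving *gimsapun*.
Since the final sound of *zuhih* is /h/ (a voiceless consonant), it takes -sa, giving *zuhihsa*.

dobe, gimsapun, zuhihsa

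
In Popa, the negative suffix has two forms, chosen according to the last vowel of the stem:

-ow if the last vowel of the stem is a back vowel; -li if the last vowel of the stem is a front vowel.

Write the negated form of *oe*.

oeli

*oe* — last vowel /e/ (a front vowel) → -li → *oeli*.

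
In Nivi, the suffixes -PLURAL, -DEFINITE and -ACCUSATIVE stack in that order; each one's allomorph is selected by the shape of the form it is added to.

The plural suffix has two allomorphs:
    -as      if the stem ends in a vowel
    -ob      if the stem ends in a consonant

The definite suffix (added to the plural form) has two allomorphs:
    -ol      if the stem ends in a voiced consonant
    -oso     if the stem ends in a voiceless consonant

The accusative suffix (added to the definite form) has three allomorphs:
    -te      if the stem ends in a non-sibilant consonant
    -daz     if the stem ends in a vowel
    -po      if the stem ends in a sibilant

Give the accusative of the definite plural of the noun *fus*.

*fus*: final sound = /s/, a consonant → -ob → *fusob*.
The plural form *fusob* — final consonant /b/ (voiced) → -ol → *fusobol*.
The definite form *fusobol* — final sound /l/ (a non-sibilant consonant) → -te → *fusobolte*.

fusobolte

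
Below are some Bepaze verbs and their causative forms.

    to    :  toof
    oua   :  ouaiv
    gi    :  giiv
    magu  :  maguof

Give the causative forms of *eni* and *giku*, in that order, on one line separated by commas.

The alternation tracks the last vowel of the stem — -of when the last vowel of the stem is a rounded vowel (*to*, *magu*); -iv when the last vowel of the stem is an unrounded vowel (*oua*, *gi*).
The last vowel of *eni* is /i/, which is an unrounded vowel, so the suffix is -iv, giving *eniiv*.
*giku*: last vowel = /u/, a rounded vowel → -of → *gikuof*.

eniiv, gikuof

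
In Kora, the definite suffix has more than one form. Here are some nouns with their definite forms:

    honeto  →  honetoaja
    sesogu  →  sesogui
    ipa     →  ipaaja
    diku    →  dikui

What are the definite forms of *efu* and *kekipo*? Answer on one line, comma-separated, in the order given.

efui, kekipoaja

The alternation tracks the last vowel of the stem — -i when the last vowel of the stem is a high vowel (*sesogu*, *diku*); -aja when the last vowel of the stem is a non-high vowel (*honeto*, *ipa*).
*efu* — last vowel /u/ (a high vowel) → -i → *efui*.
The last vowel of *kekipo* is /o/, which is a non-high vowel, so the suffix is -aja, giving *kekipoaja*.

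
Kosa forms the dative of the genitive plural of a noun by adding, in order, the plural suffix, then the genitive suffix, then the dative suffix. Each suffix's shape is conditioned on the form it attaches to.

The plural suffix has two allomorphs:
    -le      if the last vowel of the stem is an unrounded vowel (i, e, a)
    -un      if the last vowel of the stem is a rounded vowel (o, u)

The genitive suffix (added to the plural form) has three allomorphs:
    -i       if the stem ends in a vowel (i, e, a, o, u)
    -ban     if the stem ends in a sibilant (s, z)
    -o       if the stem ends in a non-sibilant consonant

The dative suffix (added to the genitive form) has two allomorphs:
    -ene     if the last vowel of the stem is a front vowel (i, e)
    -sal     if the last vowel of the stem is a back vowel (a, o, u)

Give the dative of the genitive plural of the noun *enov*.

The last vowel of *enov* is /o/, which is a rounded vowel, so the plural suffix is -un, giving *enovun*.
Since the final sound of the plural form *enovun* is /n/ (a non-sibilant consonant), it takes -o, giving *enovuno*.
The last vowel of the genitive form *enovuno* is /o/, which is a back vowel, so the dative suffix is -sal, giving *enovunosal*.

enovunosal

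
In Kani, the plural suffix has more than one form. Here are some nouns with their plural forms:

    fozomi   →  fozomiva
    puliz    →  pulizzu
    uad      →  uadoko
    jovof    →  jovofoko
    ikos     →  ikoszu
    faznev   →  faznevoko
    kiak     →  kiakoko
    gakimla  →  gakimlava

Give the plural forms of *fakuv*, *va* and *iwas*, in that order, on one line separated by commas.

The suffix is conditioned by the final sound: -zu when the stem ends in a sibilant (*puliz*, *ikos*); -oko when the stem ends in a non-sibilant consonant (*uad*, *jovof*, *faznev*, *kiak*); -va when the stem ends in a vowel (*fozomi*, *gakimla*).
*fakuv* — final sound /v/ (a non-sibilant consonant) → -oko → *fakuvoko*.
The final sound of *va* is /a/, which is a vowel, so the suffix is -va, giving *vava*.
The final sound of *iwas* is /s/, which is a sibilant, so the suffix is -zu, giving *iwaszu*.

fakuvoko, vava, iwaszu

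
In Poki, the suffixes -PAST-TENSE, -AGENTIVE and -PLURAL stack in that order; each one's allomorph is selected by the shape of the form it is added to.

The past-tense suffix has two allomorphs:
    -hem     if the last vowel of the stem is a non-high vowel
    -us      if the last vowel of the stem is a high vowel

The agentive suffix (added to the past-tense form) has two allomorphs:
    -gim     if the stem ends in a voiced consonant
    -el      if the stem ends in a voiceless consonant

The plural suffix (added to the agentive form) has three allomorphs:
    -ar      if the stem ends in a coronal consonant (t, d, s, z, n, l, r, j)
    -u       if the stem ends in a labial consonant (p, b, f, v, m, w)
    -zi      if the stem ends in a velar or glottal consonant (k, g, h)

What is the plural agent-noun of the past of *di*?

Since the last vowel of *di* is /i/ (a high vowel), it takes -us, giving *dius*.
The past-tense form *dius* — final consonant /s/ (voiceless) → -el → *diusel*.
The final consonant of the agentive form *diusel* is /l/, which is coronal, so the plural suffix is -ar, giving *diuselar*.

diuselar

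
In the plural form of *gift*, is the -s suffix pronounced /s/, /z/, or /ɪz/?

The stem *gift* ends in a voiceless non-sibilant consonant.
The plural suffix surfaces as /ɪz/ after sibilants, /s/ after other voiceless consonants, and /z/ after other voiced sounds.
So the plural -s on *gift* is pronounced /s/.

/s/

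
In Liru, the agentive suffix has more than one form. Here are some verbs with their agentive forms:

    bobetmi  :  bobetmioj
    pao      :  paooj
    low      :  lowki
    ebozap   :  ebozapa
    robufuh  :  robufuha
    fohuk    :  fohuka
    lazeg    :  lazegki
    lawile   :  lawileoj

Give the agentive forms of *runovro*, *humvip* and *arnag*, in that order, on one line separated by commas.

The alternation tracks the final sound of the stem — -a when the stem ends in a voiceless consonant (*ebozap*, *robufuh*, *fohuk*); -ki when the stem ends in a voiced consonant (*low*, *lazeg*); -oj when the stem ends in a vowel (*bobetmi*, *pao*, *lawile*).
Since the final sound of *runovro* is /o/ (a vowel), it takes -oj, giving *runovrooj*.
The final sound of *humvip* is /p/, which is a voiceless consonant, so the suffix is -a, giving *humvipa*.
Since the final sound of *arnag* is /g/ (a voiced consonant), it takes -ki, giving *arnagki*.

runovrooj, humvipa, arnagki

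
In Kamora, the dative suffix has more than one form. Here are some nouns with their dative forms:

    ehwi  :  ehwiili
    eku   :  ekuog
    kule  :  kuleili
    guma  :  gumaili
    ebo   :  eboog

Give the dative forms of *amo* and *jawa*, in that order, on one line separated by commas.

Looking at the last vowel of each stem: -og when the last vowel of the stem is a rounded vowel (*eku*, *ebo*); -ili when the last vowel of the stem is an unrounded vowel (*ehwi*, *kule*, *guma*).
The last vowel of *amo* is /o/, which is a rounded vowel, so the suffix is -og, giving *amoog*.
*jawa* — last vowel /a/ (an unrounded vowel) → -ili → *jawaili*.

amoog, jawaili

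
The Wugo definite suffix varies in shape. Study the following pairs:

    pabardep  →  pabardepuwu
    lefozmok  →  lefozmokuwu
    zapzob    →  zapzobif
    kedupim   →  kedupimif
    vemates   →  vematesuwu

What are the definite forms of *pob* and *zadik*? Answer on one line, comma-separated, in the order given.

The alternation tracks the final consonant of the stem — -uwu when the stem ends in a voiceless consonant (*pabardep*, *lefozmok*, *vemates*); -if when the stem ends in a voiced consonant (*zapzob*, *kedupim*).
*pob*: final consonant = /b/, voiced → -if → *pobif*.
The final consonant of *zadik* is /k/, which is voiceless, so the suffix is -uwu, giving *zadikuwu*.

pobif, zadikuwu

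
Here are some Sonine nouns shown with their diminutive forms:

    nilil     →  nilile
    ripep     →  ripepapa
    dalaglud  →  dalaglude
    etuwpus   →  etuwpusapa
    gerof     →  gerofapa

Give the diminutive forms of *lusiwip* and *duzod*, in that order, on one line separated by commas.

lusiwipapa, duzode

The suffix is conditioned by the final consonant: -apa when the stem ends in a voiceless consonant (*ripep*, *etuwpus*, *gerof*); -e when the stem ends in a voiced consonant (*nilil*, *dalaglud*).
The final consonant of *lusiwip* is /p/, which is voiceless, so the suffix is -apa, giving *lusiwipapa*.
*duzod* — final consonant /d/ (voiced) → -e → *duzode*.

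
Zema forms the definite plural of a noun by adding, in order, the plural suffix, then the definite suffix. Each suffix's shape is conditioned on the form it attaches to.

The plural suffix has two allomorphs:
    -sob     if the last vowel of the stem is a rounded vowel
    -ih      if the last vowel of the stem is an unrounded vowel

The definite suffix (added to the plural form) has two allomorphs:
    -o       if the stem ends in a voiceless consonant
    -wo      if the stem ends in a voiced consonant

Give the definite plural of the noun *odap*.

odapiho

*odap*: last vowel = /a/, an unrounded vowel → -ih → *odapih*.
The final consonant of the plural form *odapih* is /h/, which is voiceless, so the definite suffix is -o, giving *odapiho*.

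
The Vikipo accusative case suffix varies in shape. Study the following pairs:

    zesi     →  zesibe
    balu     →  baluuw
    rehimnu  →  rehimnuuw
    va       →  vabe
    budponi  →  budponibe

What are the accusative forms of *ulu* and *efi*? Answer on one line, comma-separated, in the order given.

The alternation tracks the last vowel of the stem — -uw when the last vowel of the stem is a rounded vowel (*balu*, *rehimnu*); -be when the last vowel of the stem is an unrounded vowel (*zesi*, *va*, *budponi*).
Since the last vowel of *ulu* is /u/ (a rounded vowel), it takes -uw, giving *uluuw*.
Since the last vowel of *efi* is /i/ (an unrounded vowel), it takes -be, giving *efibe*.

uluuw, efibe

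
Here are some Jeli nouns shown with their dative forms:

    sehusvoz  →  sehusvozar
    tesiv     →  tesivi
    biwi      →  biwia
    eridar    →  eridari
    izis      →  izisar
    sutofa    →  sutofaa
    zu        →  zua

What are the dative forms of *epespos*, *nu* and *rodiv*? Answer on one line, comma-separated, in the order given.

The pattern is sibilance of the final sound: -ar when the stem ends in a sibilant (*sehusvoz*, *izis*); -i when the stem ends in a non-sibilant consonant (*tesiv*, *eridar*); -a when the stem ends in a vowel (*biwi*, *sutofa*, *zu*).
Since the final sound of *epespos* is /s/ (a sibilant), it takes -ar, giving *epesposar*.
Since the final sound of *nu* is /u/ (a vowel), it takes -a, giving *nua*.
The final sound of *rodiv* is /v/, which is a non-sibilant consonant, so the suffix is -i, giving *rodivi*.

epesposar, nua, rodivi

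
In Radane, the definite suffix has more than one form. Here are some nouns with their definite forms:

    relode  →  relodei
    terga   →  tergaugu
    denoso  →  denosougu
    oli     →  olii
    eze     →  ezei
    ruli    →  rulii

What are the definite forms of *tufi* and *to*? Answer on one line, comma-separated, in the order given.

The alternation tracks the last vowel of the stem — -i when the last vowel of the stem is a front vowel (*relode*, *oli*, *eze*, *ruli*); -ugu when the last vowel of the stem is a back vowel (*terga*, *denoso*).
*tufi* — last vowel /i/ (a front vowel) → -i → *tufii*.
*to* — last vowel /o/ (a back vowel) → -ugu → *tougu*.

tufii, tougu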